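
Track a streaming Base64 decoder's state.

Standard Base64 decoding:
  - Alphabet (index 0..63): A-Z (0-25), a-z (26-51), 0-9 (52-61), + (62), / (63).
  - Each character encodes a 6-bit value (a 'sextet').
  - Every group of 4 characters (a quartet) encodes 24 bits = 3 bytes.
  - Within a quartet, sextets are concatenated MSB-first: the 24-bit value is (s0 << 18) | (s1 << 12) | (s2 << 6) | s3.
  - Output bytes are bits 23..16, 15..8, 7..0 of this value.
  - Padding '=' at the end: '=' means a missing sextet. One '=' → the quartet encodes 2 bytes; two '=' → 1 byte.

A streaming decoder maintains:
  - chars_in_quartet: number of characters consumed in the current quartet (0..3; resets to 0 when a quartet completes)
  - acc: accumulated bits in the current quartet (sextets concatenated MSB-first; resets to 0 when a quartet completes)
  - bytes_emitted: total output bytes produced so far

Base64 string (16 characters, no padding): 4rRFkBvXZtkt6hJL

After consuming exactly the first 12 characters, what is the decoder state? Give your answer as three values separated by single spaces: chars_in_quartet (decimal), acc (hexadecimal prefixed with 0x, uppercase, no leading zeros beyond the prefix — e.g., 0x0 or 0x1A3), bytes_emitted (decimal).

Answer: 0 0x0 9

Derivation:
After char 0 ('4'=56): chars_in_quartet=1 acc=0x38 bytes_emitted=0
After char 1 ('r'=43): chars_in_quartet=2 acc=0xE2B bytes_emitted=0
After char 2 ('R'=17): chars_in_quartet=3 acc=0x38AD1 bytes_emitted=0
After char 3 ('F'=5): chars_in_quartet=4 acc=0xE2B445 -> emit E2 B4 45, reset; bytes_emitted=3
After char 4 ('k'=36): chars_in_quartet=1 acc=0x24 bytes_emitted=3
After char 5 ('B'=1): chars_in_quartet=2 acc=0x901 bytes_emitted=3
After char 6 ('v'=47): chars_in_quartet=3 acc=0x2406F bytes_emitted=3
After char 7 ('X'=23): chars_in_quartet=4 acc=0x901BD7 -> emit 90 1B D7, reset; bytes_emitted=6
After char 8 ('Z'=25): chars_in_quartet=1 acc=0x19 bytes_emitted=6
After char 9 ('t'=45): chars_in_quartet=2 acc=0x66D bytes_emitted=6
After char 10 ('k'=36): chars_in_quartet=3 acc=0x19B64 bytes_emitted=6
After char 11 ('t'=45): chars_in_quartet=4 acc=0x66D92D -> emit 66 D9 2D, reset; bytes_emitted=9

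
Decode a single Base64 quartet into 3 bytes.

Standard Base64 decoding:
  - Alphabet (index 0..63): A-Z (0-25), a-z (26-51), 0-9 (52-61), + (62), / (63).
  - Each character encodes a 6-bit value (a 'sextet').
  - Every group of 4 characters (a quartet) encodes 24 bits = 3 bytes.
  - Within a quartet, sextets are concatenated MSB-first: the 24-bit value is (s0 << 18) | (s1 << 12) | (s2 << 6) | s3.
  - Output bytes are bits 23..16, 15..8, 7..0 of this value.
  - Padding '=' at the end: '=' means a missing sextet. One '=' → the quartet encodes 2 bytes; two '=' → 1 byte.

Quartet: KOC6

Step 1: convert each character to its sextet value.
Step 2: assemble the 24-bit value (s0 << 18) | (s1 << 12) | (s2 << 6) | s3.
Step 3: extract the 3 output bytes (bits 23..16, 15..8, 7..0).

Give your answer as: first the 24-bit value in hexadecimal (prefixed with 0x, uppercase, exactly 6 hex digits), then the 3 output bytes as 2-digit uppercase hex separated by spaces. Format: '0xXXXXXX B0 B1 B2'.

Answer: 0x28E0BA 28 E0 BA

Derivation:
Sextets: K=10, O=14, C=2, 6=58
24-bit: (10<<18) | (14<<12) | (2<<6) | 58
      = 0x280000 | 0x00E000 | 0x000080 | 0x00003A
      = 0x28E0BA
Bytes: (v>>16)&0xFF=28, (v>>8)&0xFF=E0, v&0xFF=BA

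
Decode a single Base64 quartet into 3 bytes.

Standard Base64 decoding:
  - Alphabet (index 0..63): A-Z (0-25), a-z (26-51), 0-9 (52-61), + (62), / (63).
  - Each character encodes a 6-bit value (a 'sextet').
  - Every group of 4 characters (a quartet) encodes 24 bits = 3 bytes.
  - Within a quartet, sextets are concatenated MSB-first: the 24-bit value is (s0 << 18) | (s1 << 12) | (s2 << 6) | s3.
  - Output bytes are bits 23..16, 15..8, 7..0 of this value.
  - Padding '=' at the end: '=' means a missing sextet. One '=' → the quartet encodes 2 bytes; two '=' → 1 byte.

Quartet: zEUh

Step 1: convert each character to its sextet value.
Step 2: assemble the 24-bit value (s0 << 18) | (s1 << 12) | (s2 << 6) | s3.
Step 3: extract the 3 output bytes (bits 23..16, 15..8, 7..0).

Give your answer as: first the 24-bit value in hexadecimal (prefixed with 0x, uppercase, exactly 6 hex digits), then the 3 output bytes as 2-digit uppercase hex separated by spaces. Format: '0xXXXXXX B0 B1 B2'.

Answer: 0xCC4521 CC 45 21

Derivation:
Sextets: z=51, E=4, U=20, h=33
24-bit: (51<<18) | (4<<12) | (20<<6) | 33
      = 0xCC0000 | 0x004000 | 0x000500 | 0x000021
      = 0xCC4521
Bytes: (v>>16)&0xFF=CC, (v>>8)&0xFF=45, v&0xFF=21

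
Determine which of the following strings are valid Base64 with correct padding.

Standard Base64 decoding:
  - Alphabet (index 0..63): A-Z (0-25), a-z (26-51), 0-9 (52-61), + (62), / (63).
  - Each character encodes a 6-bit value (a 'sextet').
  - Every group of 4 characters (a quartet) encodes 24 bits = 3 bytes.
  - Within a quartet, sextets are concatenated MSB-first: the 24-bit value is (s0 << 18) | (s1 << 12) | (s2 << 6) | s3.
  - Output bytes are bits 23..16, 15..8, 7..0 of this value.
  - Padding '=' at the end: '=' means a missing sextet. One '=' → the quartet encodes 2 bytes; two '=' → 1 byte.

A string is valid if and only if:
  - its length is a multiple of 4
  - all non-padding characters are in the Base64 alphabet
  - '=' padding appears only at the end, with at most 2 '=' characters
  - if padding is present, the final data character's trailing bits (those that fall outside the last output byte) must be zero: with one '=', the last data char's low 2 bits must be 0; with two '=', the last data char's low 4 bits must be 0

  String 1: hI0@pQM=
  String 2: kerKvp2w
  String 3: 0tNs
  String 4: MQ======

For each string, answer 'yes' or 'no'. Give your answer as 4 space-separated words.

String 1: 'hI0@pQM=' → invalid (bad char(s): ['@'])
String 2: 'kerKvp2w' → valid
String 3: '0tNs' → valid
String 4: 'MQ======' → invalid (6 pad chars (max 2))

Answer: no yes yes no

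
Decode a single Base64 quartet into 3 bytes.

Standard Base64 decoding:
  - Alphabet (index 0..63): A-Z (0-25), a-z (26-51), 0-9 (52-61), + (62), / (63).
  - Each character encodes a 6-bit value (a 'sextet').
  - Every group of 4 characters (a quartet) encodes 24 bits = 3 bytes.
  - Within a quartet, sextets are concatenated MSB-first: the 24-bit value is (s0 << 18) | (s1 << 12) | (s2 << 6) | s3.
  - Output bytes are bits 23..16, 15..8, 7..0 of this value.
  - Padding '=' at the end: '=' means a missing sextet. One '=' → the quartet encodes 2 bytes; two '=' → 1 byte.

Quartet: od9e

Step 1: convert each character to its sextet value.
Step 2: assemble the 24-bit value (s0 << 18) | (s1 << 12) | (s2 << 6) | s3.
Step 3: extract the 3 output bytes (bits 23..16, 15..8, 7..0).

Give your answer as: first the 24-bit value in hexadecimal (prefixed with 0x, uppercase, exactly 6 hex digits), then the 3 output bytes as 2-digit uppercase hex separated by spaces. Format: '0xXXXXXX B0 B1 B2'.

Sextets: o=40, d=29, 9=61, e=30
24-bit: (40<<18) | (29<<12) | (61<<6) | 30
      = 0xA00000 | 0x01D000 | 0x000F40 | 0x00001E
      = 0xA1DF5E
Bytes: (v>>16)&0xFF=A1, (v>>8)&0xFF=DF, v&0xFF=5E

Answer: 0xA1DF5E A1 DF 5E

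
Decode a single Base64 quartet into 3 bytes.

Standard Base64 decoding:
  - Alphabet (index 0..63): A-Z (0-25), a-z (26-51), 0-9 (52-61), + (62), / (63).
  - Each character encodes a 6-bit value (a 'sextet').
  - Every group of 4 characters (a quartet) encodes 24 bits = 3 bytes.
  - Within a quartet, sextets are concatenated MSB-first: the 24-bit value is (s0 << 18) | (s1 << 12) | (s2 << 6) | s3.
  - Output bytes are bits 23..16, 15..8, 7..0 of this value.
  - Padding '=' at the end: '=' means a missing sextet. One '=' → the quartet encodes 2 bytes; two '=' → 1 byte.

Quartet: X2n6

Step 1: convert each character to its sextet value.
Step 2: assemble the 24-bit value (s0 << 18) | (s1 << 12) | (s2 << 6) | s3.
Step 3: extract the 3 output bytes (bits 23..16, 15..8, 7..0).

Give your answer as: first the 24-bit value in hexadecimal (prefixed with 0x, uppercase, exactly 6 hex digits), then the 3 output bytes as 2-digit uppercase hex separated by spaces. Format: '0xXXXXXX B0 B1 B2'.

Answer: 0x5F69FA 5F 69 FA

Derivation:
Sextets: X=23, 2=54, n=39, 6=58
24-bit: (23<<18) | (54<<12) | (39<<6) | 58
      = 0x5C0000 | 0x036000 | 0x0009C0 | 0x00003A
      = 0x5F69FA
Bytes: (v>>16)&0xFF=5F, (v>>8)&0xFF=69, v&0xFF=FA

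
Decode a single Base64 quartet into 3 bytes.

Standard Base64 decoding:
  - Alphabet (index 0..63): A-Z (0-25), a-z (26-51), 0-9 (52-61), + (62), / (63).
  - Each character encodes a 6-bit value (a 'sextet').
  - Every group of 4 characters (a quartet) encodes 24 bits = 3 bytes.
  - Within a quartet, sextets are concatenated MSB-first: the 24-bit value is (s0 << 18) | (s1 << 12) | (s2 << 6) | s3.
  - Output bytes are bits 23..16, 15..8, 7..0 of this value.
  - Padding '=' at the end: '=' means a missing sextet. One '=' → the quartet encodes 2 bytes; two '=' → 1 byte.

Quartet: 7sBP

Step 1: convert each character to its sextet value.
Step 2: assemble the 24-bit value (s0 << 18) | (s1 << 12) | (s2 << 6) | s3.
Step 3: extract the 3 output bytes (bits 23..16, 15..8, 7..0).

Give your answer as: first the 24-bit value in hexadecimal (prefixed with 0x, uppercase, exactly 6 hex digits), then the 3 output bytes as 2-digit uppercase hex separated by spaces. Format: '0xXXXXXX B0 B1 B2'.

Sextets: 7=59, s=44, B=1, P=15
24-bit: (59<<18) | (44<<12) | (1<<6) | 15
      = 0xEC0000 | 0x02C000 | 0x000040 | 0x00000F
      = 0xEEC04F
Bytes: (v>>16)&0xFF=EE, (v>>8)&0xFF=C0, v&0xFF=4F

Answer: 0xEEC04F EE C0 4F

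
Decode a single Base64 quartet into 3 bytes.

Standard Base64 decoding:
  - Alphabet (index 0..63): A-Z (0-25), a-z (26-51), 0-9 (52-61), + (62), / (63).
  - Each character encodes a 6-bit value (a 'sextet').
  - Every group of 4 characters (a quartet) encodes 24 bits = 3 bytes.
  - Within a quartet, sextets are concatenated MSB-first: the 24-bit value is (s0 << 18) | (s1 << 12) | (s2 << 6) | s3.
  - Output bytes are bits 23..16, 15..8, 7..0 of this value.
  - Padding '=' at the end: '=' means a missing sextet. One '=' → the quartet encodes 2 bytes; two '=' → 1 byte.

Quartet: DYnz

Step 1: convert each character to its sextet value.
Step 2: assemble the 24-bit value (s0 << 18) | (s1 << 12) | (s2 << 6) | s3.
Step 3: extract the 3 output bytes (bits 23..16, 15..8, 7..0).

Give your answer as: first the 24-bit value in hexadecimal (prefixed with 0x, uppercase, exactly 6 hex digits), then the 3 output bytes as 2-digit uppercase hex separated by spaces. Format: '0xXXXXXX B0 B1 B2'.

Sextets: D=3, Y=24, n=39, z=51
24-bit: (3<<18) | (24<<12) | (39<<6) | 51
      = 0x0C0000 | 0x018000 | 0x0009C0 | 0x000033
      = 0x0D89F3
Bytes: (v>>16)&0xFF=0D, (v>>8)&0xFF=89, v&0xFF=F3

Answer: 0x0D89F3 0D 89 F3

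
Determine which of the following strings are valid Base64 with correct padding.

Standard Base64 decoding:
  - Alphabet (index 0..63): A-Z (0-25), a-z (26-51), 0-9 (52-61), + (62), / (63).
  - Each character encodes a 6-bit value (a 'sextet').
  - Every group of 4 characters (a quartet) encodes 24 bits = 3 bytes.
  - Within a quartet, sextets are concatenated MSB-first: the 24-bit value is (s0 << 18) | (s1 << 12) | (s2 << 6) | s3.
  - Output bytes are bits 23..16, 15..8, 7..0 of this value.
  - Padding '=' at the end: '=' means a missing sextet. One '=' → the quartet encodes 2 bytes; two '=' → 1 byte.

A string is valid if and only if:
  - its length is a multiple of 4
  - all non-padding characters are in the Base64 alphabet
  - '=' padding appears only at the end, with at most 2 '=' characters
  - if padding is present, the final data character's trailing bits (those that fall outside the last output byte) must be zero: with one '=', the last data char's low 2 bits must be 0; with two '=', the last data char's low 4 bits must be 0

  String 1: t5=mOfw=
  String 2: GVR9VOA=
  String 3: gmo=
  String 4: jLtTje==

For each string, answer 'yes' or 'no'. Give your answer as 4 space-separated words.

String 1: 't5=mOfw=' → invalid (bad char(s): ['=']; '=' in middle)
String 2: 'GVR9VOA=' → valid
String 3: 'gmo=' → valid
String 4: 'jLtTje==' → invalid (bad trailing bits)

Answer: no yes yes no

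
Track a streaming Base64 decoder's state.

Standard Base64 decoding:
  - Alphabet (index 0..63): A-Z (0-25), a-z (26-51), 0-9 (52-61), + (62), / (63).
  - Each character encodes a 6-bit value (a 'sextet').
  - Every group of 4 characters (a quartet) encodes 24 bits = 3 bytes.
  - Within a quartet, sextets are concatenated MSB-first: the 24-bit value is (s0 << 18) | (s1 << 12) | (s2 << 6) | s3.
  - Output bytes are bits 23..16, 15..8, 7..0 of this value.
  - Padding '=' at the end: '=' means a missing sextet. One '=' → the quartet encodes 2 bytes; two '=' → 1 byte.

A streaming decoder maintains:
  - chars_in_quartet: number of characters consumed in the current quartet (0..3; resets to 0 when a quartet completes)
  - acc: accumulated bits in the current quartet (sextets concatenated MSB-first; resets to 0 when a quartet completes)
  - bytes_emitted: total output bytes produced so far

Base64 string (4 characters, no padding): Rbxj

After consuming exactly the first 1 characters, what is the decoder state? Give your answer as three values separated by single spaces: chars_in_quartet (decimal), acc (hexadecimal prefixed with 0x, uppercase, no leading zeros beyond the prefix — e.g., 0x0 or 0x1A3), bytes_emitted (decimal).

After char 0 ('R'=17): chars_in_quartet=1 acc=0x11 bytes_emitted=0

Answer: 1 0x11 0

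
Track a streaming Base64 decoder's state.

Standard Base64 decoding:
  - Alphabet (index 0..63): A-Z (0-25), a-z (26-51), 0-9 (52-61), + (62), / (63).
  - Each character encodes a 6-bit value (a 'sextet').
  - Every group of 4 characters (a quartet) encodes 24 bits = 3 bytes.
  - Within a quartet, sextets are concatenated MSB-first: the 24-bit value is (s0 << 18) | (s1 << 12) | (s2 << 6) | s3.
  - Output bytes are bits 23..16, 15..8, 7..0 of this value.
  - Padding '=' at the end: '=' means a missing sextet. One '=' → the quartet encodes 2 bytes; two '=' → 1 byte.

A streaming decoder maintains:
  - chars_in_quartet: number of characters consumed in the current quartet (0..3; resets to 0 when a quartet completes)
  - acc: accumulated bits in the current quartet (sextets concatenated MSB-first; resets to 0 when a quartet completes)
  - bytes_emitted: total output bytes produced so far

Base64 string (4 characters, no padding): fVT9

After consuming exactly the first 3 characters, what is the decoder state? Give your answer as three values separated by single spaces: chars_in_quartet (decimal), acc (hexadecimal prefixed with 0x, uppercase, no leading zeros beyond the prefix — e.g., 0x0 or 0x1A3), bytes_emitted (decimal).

After char 0 ('f'=31): chars_in_quartet=1 acc=0x1F bytes_emitted=0
After char 1 ('V'=21): chars_in_quartet=2 acc=0x7D5 bytes_emitted=0
After char 2 ('T'=19): chars_in_quartet=3 acc=0x1F553 bytes_emitted=0

Answer: 3 0x1F553 0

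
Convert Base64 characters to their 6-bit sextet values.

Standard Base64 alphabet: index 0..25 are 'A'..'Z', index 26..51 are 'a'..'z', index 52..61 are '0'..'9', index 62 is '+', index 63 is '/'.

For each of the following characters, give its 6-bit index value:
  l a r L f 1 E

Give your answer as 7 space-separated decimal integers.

Answer: 37 26 43 11 31 53 4

Derivation:
'l': a..z range, 26 + ord('l') − ord('a') = 37
'a': a..z range, 26 + ord('a') − ord('a') = 26
'r': a..z range, 26 + ord('r') − ord('a') = 43
'L': A..Z range, ord('L') − ord('A') = 11
'f': a..z range, 26 + ord('f') − ord('a') = 31
'1': 0..9 range, 52 + ord('1') − ord('0') = 53
'E': A..Z range, ord('E') − ord('A') = 4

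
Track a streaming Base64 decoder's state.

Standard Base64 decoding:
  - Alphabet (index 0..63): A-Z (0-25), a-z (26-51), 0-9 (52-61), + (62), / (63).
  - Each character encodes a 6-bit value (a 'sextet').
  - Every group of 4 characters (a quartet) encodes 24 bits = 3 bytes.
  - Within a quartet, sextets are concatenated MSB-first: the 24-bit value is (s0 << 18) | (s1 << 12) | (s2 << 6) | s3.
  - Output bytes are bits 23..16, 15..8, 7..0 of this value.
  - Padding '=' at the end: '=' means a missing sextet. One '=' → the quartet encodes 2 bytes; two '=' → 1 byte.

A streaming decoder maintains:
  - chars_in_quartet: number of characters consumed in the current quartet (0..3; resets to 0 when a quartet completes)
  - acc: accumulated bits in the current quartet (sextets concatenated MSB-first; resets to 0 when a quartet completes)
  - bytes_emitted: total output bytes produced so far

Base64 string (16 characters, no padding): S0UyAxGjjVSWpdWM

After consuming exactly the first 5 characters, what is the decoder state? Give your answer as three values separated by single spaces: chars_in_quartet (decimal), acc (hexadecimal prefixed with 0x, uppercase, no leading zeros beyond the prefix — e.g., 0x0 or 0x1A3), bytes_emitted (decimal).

Answer: 1 0x0 3

Derivation:
After char 0 ('S'=18): chars_in_quartet=1 acc=0x12 bytes_emitted=0
After char 1 ('0'=52): chars_in_quartet=2 acc=0x4B4 bytes_emitted=0
After char 2 ('U'=20): chars_in_quartet=3 acc=0x12D14 bytes_emitted=0
After char 3 ('y'=50): chars_in_quartet=4 acc=0x4B4532 -> emit 4B 45 32, reset; bytes_emitted=3
After char 4 ('A'=0): chars_in_quartet=1 acc=0x0 bytes_emitted=3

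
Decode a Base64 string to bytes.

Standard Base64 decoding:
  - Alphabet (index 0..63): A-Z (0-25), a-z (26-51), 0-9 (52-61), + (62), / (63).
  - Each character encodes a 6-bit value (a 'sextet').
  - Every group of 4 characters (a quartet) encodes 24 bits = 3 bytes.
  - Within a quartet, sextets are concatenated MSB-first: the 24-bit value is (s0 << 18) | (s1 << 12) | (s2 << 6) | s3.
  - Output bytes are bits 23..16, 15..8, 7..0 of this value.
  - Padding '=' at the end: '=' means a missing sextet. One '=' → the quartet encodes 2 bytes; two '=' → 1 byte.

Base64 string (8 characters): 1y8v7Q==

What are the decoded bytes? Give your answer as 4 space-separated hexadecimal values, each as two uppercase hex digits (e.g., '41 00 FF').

Answer: D7 2F 2F ED

Derivation:
After char 0 ('1'=53): chars_in_quartet=1 acc=0x35 bytes_emitted=0
After char 1 ('y'=50): chars_in_quartet=2 acc=0xD72 bytes_emitted=0
After char 2 ('8'=60): chars_in_quartet=3 acc=0x35CBC bytes_emitted=0
After char 3 ('v'=47): chars_in_quartet=4 acc=0xD72F2F -> emit D7 2F 2F, reset; bytes_emitted=3
After char 4 ('7'=59): chars_in_quartet=1 acc=0x3B bytes_emitted=3
After char 5 ('Q'=16): chars_in_quartet=2 acc=0xED0 bytes_emitted=3
Padding '==': partial quartet acc=0xED0 -> emit ED; bytes_emitted=4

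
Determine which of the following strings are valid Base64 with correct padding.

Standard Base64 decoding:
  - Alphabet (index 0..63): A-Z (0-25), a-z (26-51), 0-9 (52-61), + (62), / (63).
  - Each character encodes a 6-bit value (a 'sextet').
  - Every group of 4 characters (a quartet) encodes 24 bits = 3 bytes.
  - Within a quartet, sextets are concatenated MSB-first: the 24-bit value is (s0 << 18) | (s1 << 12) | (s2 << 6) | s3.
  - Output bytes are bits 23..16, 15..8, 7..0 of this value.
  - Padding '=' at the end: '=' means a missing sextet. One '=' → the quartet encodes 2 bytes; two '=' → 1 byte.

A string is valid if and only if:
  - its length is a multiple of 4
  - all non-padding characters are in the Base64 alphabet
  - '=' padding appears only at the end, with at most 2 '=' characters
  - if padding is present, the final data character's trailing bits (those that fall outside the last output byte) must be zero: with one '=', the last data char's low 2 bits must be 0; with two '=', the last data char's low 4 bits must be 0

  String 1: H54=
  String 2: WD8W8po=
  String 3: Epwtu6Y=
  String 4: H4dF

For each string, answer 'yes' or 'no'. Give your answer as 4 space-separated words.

Answer: yes yes yes yes

Derivation:
String 1: 'H54=' → valid
String 2: 'WD8W8po=' → valid
String 3: 'Epwtu6Y=' → valid
String 4: 'H4dF' → valid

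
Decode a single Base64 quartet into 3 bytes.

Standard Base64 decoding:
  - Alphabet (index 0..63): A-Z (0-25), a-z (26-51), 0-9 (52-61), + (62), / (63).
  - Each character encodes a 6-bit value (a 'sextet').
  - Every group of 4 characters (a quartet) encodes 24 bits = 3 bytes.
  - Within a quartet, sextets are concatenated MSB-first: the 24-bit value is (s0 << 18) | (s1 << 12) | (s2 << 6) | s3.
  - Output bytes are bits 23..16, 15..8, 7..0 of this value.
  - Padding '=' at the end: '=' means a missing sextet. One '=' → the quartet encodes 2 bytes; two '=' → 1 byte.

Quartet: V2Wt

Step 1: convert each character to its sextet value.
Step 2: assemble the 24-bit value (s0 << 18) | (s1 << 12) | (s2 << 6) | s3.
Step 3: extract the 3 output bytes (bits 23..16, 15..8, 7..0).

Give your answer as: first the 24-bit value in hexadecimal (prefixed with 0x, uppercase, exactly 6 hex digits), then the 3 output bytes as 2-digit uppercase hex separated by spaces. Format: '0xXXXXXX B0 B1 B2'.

Answer: 0x5765AD 57 65 AD

Derivation:
Sextets: V=21, 2=54, W=22, t=45
24-bit: (21<<18) | (54<<12) | (22<<6) | 45
      = 0x540000 | 0x036000 | 0x000580 | 0x00002D
      = 0x5765AD
Bytes: (v>>16)&0xFF=57, (v>>8)&0xFF=65, v&0xFF=AD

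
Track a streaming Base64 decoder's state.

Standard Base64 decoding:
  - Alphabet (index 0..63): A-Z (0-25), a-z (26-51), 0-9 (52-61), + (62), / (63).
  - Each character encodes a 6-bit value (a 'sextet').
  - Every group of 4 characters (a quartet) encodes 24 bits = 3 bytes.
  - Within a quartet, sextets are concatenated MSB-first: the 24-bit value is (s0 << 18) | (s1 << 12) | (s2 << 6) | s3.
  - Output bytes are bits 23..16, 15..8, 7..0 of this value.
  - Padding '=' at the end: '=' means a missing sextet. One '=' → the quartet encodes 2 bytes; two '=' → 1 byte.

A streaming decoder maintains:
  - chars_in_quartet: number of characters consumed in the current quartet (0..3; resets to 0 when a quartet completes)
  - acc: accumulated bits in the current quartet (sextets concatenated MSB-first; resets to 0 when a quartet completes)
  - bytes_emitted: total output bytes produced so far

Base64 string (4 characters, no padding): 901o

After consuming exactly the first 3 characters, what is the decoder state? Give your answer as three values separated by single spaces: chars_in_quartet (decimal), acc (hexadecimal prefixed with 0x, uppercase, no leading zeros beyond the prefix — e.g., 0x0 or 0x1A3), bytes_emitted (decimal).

After char 0 ('9'=61): chars_in_quartet=1 acc=0x3D bytes_emitted=0
After char 1 ('0'=52): chars_in_quartet=2 acc=0xF74 bytes_emitted=0
After char 2 ('1'=53): chars_in_quartet=3 acc=0x3DD35 bytes_emitted=0

Answer: 3 0x3DD35 0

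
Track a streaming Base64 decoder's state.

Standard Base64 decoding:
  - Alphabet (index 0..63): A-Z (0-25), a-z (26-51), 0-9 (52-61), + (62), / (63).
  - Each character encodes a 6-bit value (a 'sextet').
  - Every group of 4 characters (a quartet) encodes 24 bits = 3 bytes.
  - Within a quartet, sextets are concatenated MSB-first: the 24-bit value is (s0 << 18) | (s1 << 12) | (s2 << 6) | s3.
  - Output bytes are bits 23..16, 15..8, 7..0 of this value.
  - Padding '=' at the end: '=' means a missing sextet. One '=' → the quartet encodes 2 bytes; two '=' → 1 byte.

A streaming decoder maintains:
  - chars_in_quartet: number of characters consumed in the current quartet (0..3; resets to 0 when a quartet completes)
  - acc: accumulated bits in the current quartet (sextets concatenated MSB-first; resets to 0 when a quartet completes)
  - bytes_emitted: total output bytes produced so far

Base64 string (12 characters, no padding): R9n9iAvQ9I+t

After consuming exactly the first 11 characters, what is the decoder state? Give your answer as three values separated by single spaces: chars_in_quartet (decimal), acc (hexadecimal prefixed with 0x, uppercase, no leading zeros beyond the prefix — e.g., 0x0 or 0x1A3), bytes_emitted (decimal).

Answer: 3 0x3D23E 6

Derivation:
After char 0 ('R'=17): chars_in_quartet=1 acc=0x11 bytes_emitted=0
After char 1 ('9'=61): chars_in_quartet=2 acc=0x47D bytes_emitted=0
After char 2 ('n'=39): chars_in_quartet=3 acc=0x11F67 bytes_emitted=0
After char 3 ('9'=61): chars_in_quartet=4 acc=0x47D9FD -> emit 47 D9 FD, reset; bytes_emitted=3
After char 4 ('i'=34): chars_in_quartet=1 acc=0x22 bytes_emitted=3
After char 5 ('A'=0): chars_in_quartet=2 acc=0x880 bytes_emitted=3
After char 6 ('v'=47): chars_in_quartet=3 acc=0x2202F bytes_emitted=3
After char 7 ('Q'=16): chars_in_quartet=4 acc=0x880BD0 -> emit 88 0B D0, reset; bytes_emitted=6
After char 8 ('9'=61): chars_in_quartet=1 acc=0x3D bytes_emitted=6
After char 9 ('I'=8): chars_in_quartet=2 acc=0xF48 bytes_emitted=6
After char 10 ('+'=62): chars_in_quartet=3 acc=0x3D23E bytes_emitted=6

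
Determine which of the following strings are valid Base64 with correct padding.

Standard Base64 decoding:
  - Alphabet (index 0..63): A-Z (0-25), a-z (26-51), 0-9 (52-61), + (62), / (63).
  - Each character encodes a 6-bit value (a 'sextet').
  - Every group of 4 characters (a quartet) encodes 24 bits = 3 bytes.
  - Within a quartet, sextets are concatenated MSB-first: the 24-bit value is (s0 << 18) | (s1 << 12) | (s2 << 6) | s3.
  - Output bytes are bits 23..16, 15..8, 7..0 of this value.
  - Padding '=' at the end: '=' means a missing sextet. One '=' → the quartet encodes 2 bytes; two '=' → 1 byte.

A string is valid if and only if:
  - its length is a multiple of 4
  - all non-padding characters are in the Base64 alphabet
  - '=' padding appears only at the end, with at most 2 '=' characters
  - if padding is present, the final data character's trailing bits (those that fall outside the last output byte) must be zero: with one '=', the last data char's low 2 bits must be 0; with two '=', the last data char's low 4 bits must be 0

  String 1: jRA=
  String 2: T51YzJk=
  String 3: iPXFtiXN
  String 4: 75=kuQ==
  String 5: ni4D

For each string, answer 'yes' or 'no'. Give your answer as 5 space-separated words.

String 1: 'jRA=' → valid
String 2: 'T51YzJk=' → valid
String 3: 'iPXFtiXN' → valid
String 4: '75=kuQ==' → invalid (bad char(s): ['=']; '=' in middle)
String 5: 'ni4D' → valid

Answer: yes yes yes no yes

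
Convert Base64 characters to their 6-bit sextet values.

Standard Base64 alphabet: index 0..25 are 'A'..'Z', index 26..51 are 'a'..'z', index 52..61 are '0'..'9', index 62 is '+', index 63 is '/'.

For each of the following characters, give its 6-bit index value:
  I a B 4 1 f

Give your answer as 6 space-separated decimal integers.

Answer: 8 26 1 56 53 31

Derivation:
'I': A..Z range, ord('I') − ord('A') = 8
'a': a..z range, 26 + ord('a') − ord('a') = 26
'B': A..Z range, ord('B') − ord('A') = 1
'4': 0..9 range, 52 + ord('4') − ord('0') = 56
'1': 0..9 range, 52 + ord('1') − ord('0') = 53
'f': a..z range, 26 + ord('f') − ord('a') = 31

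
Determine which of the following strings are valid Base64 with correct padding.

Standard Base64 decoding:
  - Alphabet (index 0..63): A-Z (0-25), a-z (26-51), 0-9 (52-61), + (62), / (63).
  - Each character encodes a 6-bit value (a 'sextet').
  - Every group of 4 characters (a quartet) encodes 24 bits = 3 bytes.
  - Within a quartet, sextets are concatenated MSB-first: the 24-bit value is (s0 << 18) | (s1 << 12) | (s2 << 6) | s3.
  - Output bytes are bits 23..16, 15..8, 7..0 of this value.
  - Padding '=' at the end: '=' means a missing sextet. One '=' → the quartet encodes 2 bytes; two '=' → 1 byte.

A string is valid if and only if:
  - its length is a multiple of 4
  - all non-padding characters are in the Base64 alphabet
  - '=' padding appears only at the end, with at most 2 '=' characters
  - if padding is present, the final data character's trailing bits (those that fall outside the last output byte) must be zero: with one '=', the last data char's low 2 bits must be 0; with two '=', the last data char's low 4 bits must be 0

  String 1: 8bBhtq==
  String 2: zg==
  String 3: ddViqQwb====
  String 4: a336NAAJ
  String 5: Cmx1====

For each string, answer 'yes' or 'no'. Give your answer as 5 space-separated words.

Answer: no yes no yes no

Derivation:
String 1: '8bBhtq==' → invalid (bad trailing bits)
String 2: 'zg==' → valid
String 3: 'ddViqQwb====' → invalid (4 pad chars (max 2))
String 4: 'a336NAAJ' → valid
String 5: 'Cmx1====' → invalid (4 pad chars (max 2))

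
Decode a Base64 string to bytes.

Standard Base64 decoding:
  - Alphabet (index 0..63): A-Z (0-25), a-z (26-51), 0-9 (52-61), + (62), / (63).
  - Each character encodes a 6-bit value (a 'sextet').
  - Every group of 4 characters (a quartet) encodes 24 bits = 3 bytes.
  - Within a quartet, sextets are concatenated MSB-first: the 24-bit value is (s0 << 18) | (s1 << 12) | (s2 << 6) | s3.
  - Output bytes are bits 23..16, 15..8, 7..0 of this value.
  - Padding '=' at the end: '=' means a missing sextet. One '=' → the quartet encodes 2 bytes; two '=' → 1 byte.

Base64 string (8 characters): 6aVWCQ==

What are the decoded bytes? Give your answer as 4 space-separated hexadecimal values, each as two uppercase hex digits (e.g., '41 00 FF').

After char 0 ('6'=58): chars_in_quartet=1 acc=0x3A bytes_emitted=0
After char 1 ('a'=26): chars_in_quartet=2 acc=0xE9A bytes_emitted=0
After char 2 ('V'=21): chars_in_quartet=3 acc=0x3A695 bytes_emitted=0
After char 3 ('W'=22): chars_in_quartet=4 acc=0xE9A556 -> emit E9 A5 56, reset; bytes_emitted=3
After char 4 ('C'=2): chars_in_quartet=1 acc=0x2 bytes_emitted=3
After char 5 ('Q'=16): chars_in_quartet=2 acc=0x90 bytes_emitted=3
Padding '==': partial quartet acc=0x90 -> emit 09; bytes_emitted=4

Answer: E9 A5 56 09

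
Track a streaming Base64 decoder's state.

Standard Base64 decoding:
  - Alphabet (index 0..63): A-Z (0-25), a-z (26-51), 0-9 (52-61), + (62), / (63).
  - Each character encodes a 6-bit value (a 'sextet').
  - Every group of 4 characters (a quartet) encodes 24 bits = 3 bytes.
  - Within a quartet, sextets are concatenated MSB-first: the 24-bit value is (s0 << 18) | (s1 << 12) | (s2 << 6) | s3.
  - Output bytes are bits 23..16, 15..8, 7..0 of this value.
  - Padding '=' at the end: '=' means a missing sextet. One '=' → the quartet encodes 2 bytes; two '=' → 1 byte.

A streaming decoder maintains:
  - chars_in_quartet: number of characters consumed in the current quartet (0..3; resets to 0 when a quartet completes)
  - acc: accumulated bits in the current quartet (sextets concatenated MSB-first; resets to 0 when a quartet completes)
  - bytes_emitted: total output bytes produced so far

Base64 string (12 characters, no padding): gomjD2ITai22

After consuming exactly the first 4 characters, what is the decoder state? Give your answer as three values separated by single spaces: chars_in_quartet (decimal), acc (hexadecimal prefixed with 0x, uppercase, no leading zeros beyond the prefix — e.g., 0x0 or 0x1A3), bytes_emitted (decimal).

Answer: 0 0x0 3

Derivation:
After char 0 ('g'=32): chars_in_quartet=1 acc=0x20 bytes_emitted=0
After char 1 ('o'=40): chars_in_quartet=2 acc=0x828 bytes_emitted=0
After char 2 ('m'=38): chars_in_quartet=3 acc=0x20A26 bytes_emitted=0
After char 3 ('j'=35): chars_in_quartet=4 acc=0x8289A3 -> emit 82 89 A3, reset; bytes_emitted=3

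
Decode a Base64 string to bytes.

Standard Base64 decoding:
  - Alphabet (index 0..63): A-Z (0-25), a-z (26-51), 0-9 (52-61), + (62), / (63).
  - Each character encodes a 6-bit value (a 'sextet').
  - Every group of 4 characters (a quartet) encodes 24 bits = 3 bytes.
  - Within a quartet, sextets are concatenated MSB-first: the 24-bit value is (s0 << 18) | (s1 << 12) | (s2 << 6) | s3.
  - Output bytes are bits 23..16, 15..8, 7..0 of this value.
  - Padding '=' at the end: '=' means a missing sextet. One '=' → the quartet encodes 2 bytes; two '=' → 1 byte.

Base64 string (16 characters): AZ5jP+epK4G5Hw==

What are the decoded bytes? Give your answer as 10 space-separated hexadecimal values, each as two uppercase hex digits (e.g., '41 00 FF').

Answer: 01 9E 63 3F E7 A9 2B 81 B9 1F

Derivation:
After char 0 ('A'=0): chars_in_quartet=1 acc=0x0 bytes_emitted=0
After char 1 ('Z'=25): chars_in_quartet=2 acc=0x19 bytes_emitted=0
After char 2 ('5'=57): chars_in_quartet=3 acc=0x679 bytes_emitted=0
After char 3 ('j'=35): chars_in_quartet=4 acc=0x19E63 -> emit 01 9E 63, reset; bytes_emitted=3
After char 4 ('P'=15): chars_in_quartet=1 acc=0xF bytes_emitted=3
After char 5 ('+'=62): chars_in_quartet=2 acc=0x3FE bytes_emitted=3
After char 6 ('e'=30): chars_in_quartet=3 acc=0xFF9E bytes_emitted=3
After char 7 ('p'=41): chars_in_quartet=4 acc=0x3FE7A9 -> emit 3F E7 A9, reset; bytes_emitted=6
After char 8 ('K'=10): chars_in_quartet=1 acc=0xA bytes_emitted=6
After char 9 ('4'=56): chars_in_quartet=2 acc=0x2B8 bytes_emitted=6
After char 10 ('G'=6): chars_in_quartet=3 acc=0xAE06 bytes_emitted=6
After char 11 ('5'=57): chars_in_quartet=4 acc=0x2B81B9 -> emit 2B 81 B9, reset; bytes_emitted=9
After char 12 ('H'=7): chars_in_quartet=1 acc=0x7 bytes_emitted=9
After char 13 ('w'=48): chars_in_quartet=2 acc=0x1F0 bytes_emitted=9
Padding '==': partial quartet acc=0x1F0 -> emit 1F; bytes_emitted=10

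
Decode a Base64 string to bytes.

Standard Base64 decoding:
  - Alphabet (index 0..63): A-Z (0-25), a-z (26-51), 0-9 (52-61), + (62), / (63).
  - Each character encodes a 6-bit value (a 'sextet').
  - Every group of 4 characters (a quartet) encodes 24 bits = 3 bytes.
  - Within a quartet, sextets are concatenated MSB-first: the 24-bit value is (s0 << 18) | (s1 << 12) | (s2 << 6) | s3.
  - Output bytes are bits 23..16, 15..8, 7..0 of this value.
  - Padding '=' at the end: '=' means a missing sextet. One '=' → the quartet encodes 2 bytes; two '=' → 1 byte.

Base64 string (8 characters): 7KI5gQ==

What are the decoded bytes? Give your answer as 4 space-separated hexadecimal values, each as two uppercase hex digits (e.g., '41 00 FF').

Answer: EC A2 39 81

Derivation:
After char 0 ('7'=59): chars_in_quartet=1 acc=0x3B bytes_emitted=0
After char 1 ('K'=10): chars_in_quartet=2 acc=0xECA bytes_emitted=0
After char 2 ('I'=8): chars_in_quartet=3 acc=0x3B288 bytes_emitted=0
After char 3 ('5'=57): chars_in_quartet=4 acc=0xECA239 -> emit EC A2 39, reset; bytes_emitted=3
After char 4 ('g'=32): chars_in_quartet=1 acc=0x20 bytes_emitted=3
After char 5 ('Q'=16): chars_in_quartet=2 acc=0x810 bytes_emitted=3
Padding '==': partial quartet acc=0x810 -> emit 81; bytes_emitted=4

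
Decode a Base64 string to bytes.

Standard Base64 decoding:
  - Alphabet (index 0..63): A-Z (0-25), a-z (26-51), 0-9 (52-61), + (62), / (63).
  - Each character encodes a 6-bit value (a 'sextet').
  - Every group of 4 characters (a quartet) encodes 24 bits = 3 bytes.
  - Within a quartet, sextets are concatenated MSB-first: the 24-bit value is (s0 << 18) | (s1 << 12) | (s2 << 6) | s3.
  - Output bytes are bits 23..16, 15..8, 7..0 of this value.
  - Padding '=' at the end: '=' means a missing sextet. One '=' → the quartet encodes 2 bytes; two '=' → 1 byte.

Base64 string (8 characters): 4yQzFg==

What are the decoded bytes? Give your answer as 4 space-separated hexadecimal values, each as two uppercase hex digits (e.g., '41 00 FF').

After char 0 ('4'=56): chars_in_quartet=1 acc=0x38 bytes_emitted=0
After char 1 ('y'=50): chars_in_quartet=2 acc=0xE32 bytes_emitted=0
After char 2 ('Q'=16): chars_in_quartet=3 acc=0x38C90 bytes_emitted=0
After char 3 ('z'=51): chars_in_quartet=4 acc=0xE32433 -> emit E3 24 33, reset; bytes_emitted=3
After char 4 ('F'=5): chars_in_quartet=1 acc=0x5 bytes_emitted=3
After char 5 ('g'=32): chars_in_quartet=2 acc=0x160 bytes_emitted=3
Padding '==': partial quartet acc=0x160 -> emit 16; bytes_emitted=4

Answer: E3 24 33 16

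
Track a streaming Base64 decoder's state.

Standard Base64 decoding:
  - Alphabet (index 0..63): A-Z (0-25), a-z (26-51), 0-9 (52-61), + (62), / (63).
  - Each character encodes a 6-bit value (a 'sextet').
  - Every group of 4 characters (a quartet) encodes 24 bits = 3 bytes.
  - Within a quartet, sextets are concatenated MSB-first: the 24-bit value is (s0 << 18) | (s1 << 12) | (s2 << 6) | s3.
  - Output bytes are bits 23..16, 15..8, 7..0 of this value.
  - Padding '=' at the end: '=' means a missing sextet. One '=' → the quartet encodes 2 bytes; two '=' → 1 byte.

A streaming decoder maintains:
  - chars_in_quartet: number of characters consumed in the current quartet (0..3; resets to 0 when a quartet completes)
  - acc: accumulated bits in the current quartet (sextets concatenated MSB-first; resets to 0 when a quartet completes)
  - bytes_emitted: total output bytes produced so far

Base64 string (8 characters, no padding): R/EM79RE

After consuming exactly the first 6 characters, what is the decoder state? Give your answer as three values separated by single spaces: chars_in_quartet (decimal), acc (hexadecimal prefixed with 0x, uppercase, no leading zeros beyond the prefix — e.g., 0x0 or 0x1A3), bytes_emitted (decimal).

Answer: 2 0xEFD 3

Derivation:
After char 0 ('R'=17): chars_in_quartet=1 acc=0x11 bytes_emitted=0
After char 1 ('/'=63): chars_in_quartet=2 acc=0x47F bytes_emitted=0
After char 2 ('E'=4): chars_in_quartet=3 acc=0x11FC4 bytes_emitted=0
After char 3 ('M'=12): chars_in_quartet=4 acc=0x47F10C -> emit 47 F1 0C, reset; bytes_emitted=3
After char 4 ('7'=59): chars_in_quartet=1 acc=0x3B bytes_emitted=3
After char 5 ('9'=61): chars_in_quartet=2 acc=0xEFD bytes_emitted=3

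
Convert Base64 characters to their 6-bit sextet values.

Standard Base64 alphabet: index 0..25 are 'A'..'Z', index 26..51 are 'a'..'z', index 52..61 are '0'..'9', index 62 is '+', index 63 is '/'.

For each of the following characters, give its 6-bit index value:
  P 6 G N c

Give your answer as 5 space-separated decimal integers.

'P': A..Z range, ord('P') − ord('A') = 15
'6': 0..9 range, 52 + ord('6') − ord('0') = 58
'G': A..Z range, ord('G') − ord('A') = 6
'N': A..Z range, ord('N') − ord('A') = 13
'c': a..z range, 26 + ord('c') − ord('a') = 28

Answer: 15 58 6 13 28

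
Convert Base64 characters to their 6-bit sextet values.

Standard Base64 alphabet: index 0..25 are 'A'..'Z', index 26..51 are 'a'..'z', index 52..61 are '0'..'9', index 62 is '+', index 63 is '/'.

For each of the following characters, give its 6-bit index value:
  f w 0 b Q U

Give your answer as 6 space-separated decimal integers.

'f': a..z range, 26 + ord('f') − ord('a') = 31
'w': a..z range, 26 + ord('w') − ord('a') = 48
'0': 0..9 range, 52 + ord('0') − ord('0') = 52
'b': a..z range, 26 + ord('b') − ord('a') = 27
'Q': A..Z range, ord('Q') − ord('A') = 16
'U': A..Z range, ord('U') − ord('A') = 20

Answer: 31 48 52 27 16 20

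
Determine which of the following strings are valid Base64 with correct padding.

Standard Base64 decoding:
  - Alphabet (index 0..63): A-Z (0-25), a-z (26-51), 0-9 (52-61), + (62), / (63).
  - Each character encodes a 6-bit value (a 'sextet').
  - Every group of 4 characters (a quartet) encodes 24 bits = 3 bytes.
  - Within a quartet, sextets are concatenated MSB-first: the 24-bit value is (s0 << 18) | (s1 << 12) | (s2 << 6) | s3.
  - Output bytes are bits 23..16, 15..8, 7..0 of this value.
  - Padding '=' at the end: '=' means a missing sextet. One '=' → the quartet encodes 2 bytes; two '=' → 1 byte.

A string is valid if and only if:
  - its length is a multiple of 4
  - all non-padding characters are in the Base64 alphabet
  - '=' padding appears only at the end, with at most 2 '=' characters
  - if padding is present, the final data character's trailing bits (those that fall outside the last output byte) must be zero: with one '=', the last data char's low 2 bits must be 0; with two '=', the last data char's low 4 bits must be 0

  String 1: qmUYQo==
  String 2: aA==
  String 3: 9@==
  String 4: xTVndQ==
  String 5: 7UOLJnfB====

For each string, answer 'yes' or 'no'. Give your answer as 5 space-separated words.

String 1: 'qmUYQo==' → invalid (bad trailing bits)
String 2: 'aA==' → valid
String 3: '9@==' → invalid (bad char(s): ['@'])
String 4: 'xTVndQ==' → valid
String 5: '7UOLJnfB====' → invalid (4 pad chars (max 2))

Answer: no yes no yes no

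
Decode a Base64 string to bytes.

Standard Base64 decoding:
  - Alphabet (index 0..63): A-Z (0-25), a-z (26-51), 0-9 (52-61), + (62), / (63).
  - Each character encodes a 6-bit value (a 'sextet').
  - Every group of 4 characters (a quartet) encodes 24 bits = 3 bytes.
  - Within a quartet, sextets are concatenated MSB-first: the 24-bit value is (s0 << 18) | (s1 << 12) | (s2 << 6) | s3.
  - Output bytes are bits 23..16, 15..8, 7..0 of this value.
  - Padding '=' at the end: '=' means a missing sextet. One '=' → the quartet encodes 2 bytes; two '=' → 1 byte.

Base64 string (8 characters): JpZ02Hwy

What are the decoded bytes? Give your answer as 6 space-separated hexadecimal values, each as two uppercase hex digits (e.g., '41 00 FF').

After char 0 ('J'=9): chars_in_quartet=1 acc=0x9 bytes_emitted=0
After char 1 ('p'=41): chars_in_quartet=2 acc=0x269 bytes_emitted=0
After char 2 ('Z'=25): chars_in_quartet=3 acc=0x9A59 bytes_emitted=0
After char 3 ('0'=52): chars_in_quartet=4 acc=0x269674 -> emit 26 96 74, reset; bytes_emitted=3
After char 4 ('2'=54): chars_in_quartet=1 acc=0x36 bytes_emitted=3
After char 5 ('H'=7): chars_in_quartet=2 acc=0xD87 bytes_emitted=3
After char 6 ('w'=48): chars_in_quartet=3 acc=0x361F0 bytes_emitted=3
After char 7 ('y'=50): chars_in_quartet=4 acc=0xD87C32 -> emit D8 7C 32, reset; bytes_emitted=6

Answer: 26 96 74 D8 7C 32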